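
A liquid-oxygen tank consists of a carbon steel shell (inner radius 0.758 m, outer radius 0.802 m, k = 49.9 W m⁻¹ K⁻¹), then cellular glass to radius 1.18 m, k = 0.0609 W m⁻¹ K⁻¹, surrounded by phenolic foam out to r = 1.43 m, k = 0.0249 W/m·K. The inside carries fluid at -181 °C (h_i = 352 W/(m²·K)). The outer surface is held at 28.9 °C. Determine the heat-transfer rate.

Series thermal resistances, inner to outer:
  R_conv,in = 1/(4πr²h) = 1/(4π·0.758²·352) = 3.935×10^-4 K/W
  R_carbon steel = (1/0.758 − 1/0.802)/(4πk) = 0.07238/(4π·49.9) = 1.154×10^-4 K/W
  R_cellular glass = (1/0.802 − 1/1.18)/(4πk) = 0.3994/(4π·0.0609) = 0.5219 K/W
  R_phenolic foam = (1/1.18 − 1/1.43)/(4πk) = 0.1482/(4π·0.0249) = 0.4735 K/W
ΣR = 3.935×10^-4 + 1.154×10^-4 + 0.5219 + 0.4735 = 0.9959 K/W
Q = ΔT/ΣR = (-181 °C − 28.9 °C)/0.9959 = -211 W
(Negative Q ⇒ heat flows inward; heat gain = 211 W.)

Q = 211 W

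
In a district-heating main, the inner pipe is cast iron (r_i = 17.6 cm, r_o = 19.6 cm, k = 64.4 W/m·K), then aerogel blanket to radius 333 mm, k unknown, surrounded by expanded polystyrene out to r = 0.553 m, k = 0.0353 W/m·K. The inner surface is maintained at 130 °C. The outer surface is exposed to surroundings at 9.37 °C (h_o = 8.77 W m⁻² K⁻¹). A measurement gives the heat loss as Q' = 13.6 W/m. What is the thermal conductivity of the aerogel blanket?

k = 0.0129 W/m·K

ΣR = ΔT/Q' = |130 − 9.37|/13.6 = 8.870 m·K/W
Known resistances:
  R'_cast iron = ln(0.196/0.176)/(2πk) = 0.1076/(2π·64.4) = 2.660×10^-4 m·K/W
  R'_expanded polystyrene = ln(0.553/0.333)/(2πk) = 0.5072/(2π·0.0353) = 2.287 m·K/W
  R'_conv,out = 1/(2πr h) = 1/(2π·0.553·8.77) = 0.03282 m·K/W
R_aerogel blanket = ΣR − ΣR_known = 8.870 − 2.320 = 6.550 m·K/W
ln(r₂/r₁)/(2πk) = 6.550 ⇒ k = 0.5300/(2π·6.550) = 0.0129 W/m·K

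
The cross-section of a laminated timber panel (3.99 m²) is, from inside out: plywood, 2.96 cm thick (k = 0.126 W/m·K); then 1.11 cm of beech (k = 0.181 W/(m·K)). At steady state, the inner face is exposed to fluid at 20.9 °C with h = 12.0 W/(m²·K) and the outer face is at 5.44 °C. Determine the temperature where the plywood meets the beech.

Resistance network (inner→outer):
  R_conv,in = 1/(hA) = 1/(12.0·3.99) = 0.02089 K/W
  R_plywood = L/(kA) = 0.0296/(0.126·3.99) = 0.05888 K/W
  R_beech = L/(kA) = 0.0111/(0.181·3.99) = 0.01537 K/W
ΣR = 0.02089 + 0.05888 + 0.01537 = 0.09514 K/W
Q = ΔT/ΣR = (20.9 °C − 5.44 °C)/0.09514 = 162.5 W
From the inner boundary to the plywood/beech interface, ΣR_partial = 0.07977 K/W.
T_interface = T_in − Q·ΣR_partial = 20.9 °C − (162.5)(0.07977) = 7.94 °C

T = 7.94 °C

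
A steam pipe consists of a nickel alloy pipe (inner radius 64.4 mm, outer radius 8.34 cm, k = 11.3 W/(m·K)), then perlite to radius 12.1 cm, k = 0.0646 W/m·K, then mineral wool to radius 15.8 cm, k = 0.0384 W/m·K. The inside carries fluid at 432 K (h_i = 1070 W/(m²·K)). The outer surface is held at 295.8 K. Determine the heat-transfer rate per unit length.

Q' = 67.1 W/m

Resistance network (inner→outer):
  R'_conv,in = 1/(2πr h) = 1/(2π·0.0644·1070) = 0.002310 m·K/W
  R'_nickel alloy = ln(0.0834/0.0644)/(2πk) = 0.2585/(2π·11.3) = 0.003641 m·K/W
  R'_perlite = ln(0.121/0.0834)/(2πk) = 0.3721/(2π·0.0646) = 0.9168 m·K/W
  R'_mineral wool = ln(0.158/0.121)/(2πk) = 0.2668/(2π·0.0384) = 1.106 m·K/W
ΣR = 0.002310 + 0.003641 + 0.9168 + 1.106 = 2.029 m·K/W
Q' = ΔT/ΣR = (432 K − 295.8 K)/2.029 = 67.1 W/m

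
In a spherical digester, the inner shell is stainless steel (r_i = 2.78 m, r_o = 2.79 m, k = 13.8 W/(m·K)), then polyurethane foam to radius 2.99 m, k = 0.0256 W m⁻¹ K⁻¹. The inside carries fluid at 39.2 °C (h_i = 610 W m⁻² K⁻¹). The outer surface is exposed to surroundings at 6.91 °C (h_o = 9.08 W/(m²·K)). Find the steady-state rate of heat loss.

Series thermal resistances, inner to outer:
  R_conv,in = 1/(4πr²h) = 1/(4π·2.78²·610) = 1.688×10^-5 K/W
  R_stainless steel = (1/2.78 − 1/2.79)/(4πk) = 0.001289/(4π·13.8) = 7.435×10^-6 K/W
  R_polyurethane foam = (1/2.79 − 1/2.99)/(4πk) = 0.02397/(4π·0.0256) = 0.07453 K/W
  R_conv,out = 1/(4πr²h) = 1/(4π·2.99²·9.08) = 9.803×10^-4 K/W
ΣR = 1.688×10^-5 + 7.435×10^-6 + 0.07453 + 9.803×10^-4 = 0.07553 K/W
Q = ΔT/ΣR = (39.2 °C − 6.91 °C)/0.07553 = 428 W

Q = 428 W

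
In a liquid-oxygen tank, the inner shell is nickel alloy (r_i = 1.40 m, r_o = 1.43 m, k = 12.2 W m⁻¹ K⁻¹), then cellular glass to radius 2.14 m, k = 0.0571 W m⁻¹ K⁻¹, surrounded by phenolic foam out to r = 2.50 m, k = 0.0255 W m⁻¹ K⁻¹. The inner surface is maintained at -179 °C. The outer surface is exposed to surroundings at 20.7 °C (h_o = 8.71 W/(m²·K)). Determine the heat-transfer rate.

Series thermal resistances, inner to outer:
  R_nickel alloy = (1/1.40 − 1/1.43)/(4πk) = 0.01499/(4π·12.2) = 9.774×10^-5 K/W
  R_cellular glass = (1/1.43 − 1/2.14)/(4πk) = 0.2320/(4π·0.0571) = 0.3233 K/W
  R_phenolic foam = (1/2.14 − 1/2.50)/(4πk) = 0.06729/(4π·0.0255) = 0.2100 K/W
  R_conv,out = 1/(4πr²h) = 1/(4π·2.50²·8.71) = 0.001462 K/W
ΣR = 9.774×10^-5 + 0.3233 + 0.2100 + 0.001462 = 0.5349 K/W
Q = ΔT/ΣR = (-179 °C − 20.7 °C)/0.5349 = -373 W
(Negative Q ⇒ heat flows inward; heat gain = 373 W.)

Q = 373 W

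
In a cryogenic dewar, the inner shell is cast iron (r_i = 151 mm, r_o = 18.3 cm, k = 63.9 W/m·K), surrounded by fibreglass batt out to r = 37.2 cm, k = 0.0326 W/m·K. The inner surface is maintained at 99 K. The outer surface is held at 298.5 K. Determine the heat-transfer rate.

Q = 29.4 W

Series thermal resistances, inner to outer:
  R_cast iron = (1/0.151 − 1/0.183)/(4πk) = 1.158/(4π·63.9) = 0.001442 K/W
  R_fibreglass batt = (1/0.183 − 1/0.372)/(4πk) = 2.776/(4π·0.0326) = 6.777 K/W
ΣR = 0.001442 + 6.777 = 6.778 K/W
Q = ΔT/ΣR = (99 K − 298.5 K)/6.778 = -29.4 W
(Negative Q ⇒ heat flows inward; heat gain = 29.4 W.)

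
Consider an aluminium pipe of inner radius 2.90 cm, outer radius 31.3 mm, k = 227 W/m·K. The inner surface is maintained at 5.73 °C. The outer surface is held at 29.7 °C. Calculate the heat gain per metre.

Q' = 2πk·ΔT/ln(r₂/r₁) = 2π × 227 × 23.97 / ln(0.0313/0.0290) = 4.48×10^5 W/m

Q' = 448 kW/m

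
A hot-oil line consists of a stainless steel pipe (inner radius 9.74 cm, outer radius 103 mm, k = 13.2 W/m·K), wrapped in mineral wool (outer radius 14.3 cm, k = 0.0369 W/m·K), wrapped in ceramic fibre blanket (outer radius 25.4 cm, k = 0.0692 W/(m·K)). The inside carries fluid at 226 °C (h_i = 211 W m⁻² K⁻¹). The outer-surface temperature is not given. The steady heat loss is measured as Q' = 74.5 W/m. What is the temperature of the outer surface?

T_out = 21.5 °C

Series resistances:
  R'_conv,in = 1/(2πr h) = 1/(2π·0.0974·211) = 0.007744 m·K/W
  R'_stainless steel = ln(0.103/0.0974)/(2πk) = 0.05590/(2π·13.2) = 6.740×10^-4 m·K/W
  R'_mineral wool = ln(0.143/0.103)/(2πk) = 0.3281/(2π·0.0369) = 1.415 m·K/W
  R'_ceramic fibre blanket = ln(0.254/0.143)/(2πk) = 0.5745/(2π·0.0692) = 1.321 m·K/W
ΣR = 2.745 m·K/W
ΔT = Q'·ΣR = 74.5 × 2.745 = 204.5 K
Heat flows outward, so T_out = T_in − ΔT = 226 − 204.5 = 21.5 °C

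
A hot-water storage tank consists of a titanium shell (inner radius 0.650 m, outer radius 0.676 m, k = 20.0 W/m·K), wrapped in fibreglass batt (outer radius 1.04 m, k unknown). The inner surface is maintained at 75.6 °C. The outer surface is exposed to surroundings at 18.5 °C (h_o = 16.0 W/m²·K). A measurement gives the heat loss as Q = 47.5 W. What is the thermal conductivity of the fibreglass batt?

ΣR = ΔT/Q = |75.6 − 18.5|/47.5 = 1.202 K/W
Known resistances:
  R_titanium = (1/0.650 − 1/0.676)/(4πk) = 0.05917/(4π·20.0) = 2.354×10^-4 K/W
  R_conv,out = 1/(4πr²h) = 1/(4π·1.04²·16.0) = 0.004598 K/W
R_fibreglass batt = ΣR − ΣR_known = 1.202 − 0.004833 = 1.197 K/W
(1/r₁−1/r₂)/(4πk) = 1.197 ⇒ k = 0.5178/(4π·1.197) = 0.0344 W/m·K

k = 0.0344 W/m·K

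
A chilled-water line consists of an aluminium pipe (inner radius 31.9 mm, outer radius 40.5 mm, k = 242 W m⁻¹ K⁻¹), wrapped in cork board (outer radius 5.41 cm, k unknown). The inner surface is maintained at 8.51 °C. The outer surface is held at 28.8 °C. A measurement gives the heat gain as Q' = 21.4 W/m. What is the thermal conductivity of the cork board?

k = 0.0486 W/m·K

ΣR = ΔT/Q' = |8.51 − 28.8|/21.4 = 0.9481 m·K/W
Known resistances:
  R'_aluminium = ln(0.0405/0.0319)/(2πk) = 0.2387/(2π·242) = 1.570×10^-4 m·K/W
R_cork board = ΣR − ΣR_known = 0.9481 − 1.570×10^-4 = 0.9479 m·K/W
ln(r₂/r₁)/(2πk) = 0.9479 ⇒ k = 0.2895/(2π·0.9479) = 0.0486 W/m·K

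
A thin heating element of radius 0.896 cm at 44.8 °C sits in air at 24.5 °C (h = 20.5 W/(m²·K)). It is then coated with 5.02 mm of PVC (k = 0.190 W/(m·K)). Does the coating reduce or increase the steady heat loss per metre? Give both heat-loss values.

reduces: 23.4 → 21.9 W/m

Critical radius for a cylinder: r_cr = k/h = 0.00927 m = 0.927 cm.
Outer radius after coating: r₂ = 0.00896 + 0.00502 = 0.01398 m.
r₁ < r_cr < r₂: heat loss rises to a maximum at r_cr then falls. Whether the coating helps depends on whether Q(r₂) has dropped back below Q(r₁).
Bare: R = 1/(2πr₁h) = 0.8665 m·K/W; Q = 20.3/0.8665 = 23.4 W/m.
Coated: R = R_cond + R_conv = 0.9280 m·K/W; Q = 20.3/0.9280 = 21.9 W/m.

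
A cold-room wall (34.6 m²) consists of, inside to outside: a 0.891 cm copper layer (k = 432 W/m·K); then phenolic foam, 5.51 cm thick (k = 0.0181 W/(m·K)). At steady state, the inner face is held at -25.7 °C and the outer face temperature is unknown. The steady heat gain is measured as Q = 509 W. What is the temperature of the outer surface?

T_out = 19.1 °C

Series resistances:
  R_copper = L/(kA) = 0.00891/(432·34.6) = 5.961×10^-7 K/W
  R_phenolic foam = L/(kA) = 0.0551/(0.0181·34.6) = 0.08798 K/W
ΣR = 0.08798 K/W
ΔT = Q·ΣR = 509 × 0.08798 = 44.78 K
Heat flows inward, so T_out = T_in + ΔT = -25.7 + 44.78 = 19.1 °C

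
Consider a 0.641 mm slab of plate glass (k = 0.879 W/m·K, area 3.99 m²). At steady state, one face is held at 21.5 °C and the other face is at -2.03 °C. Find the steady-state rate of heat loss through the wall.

Q = 129 kW

Q = kA·ΔT/L = 0.879 × 3.99 × |21.5 °C − -2.03 °C| / 6.41×10^-4 = 1.29×10^5 W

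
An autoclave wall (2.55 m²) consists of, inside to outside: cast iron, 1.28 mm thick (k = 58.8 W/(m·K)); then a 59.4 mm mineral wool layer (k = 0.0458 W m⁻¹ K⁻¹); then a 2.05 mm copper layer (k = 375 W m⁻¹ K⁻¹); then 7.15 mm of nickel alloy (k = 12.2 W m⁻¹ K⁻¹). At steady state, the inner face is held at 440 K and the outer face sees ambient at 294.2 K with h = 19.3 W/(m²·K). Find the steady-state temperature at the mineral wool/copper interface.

Treat each layer as a resistance in series:
  R_cast iron = L/(kA) = 0.00128/(58.8·2.55) = 8.537×10^-6 K/W
  R_mineral wool = L/(kA) = 0.0594/(0.0458·2.55) = 0.5086 K/W
  R_copper = L/(kA) = 0.00205/(375·2.55) = 2.144×10^-6 K/W
  R_nickel alloy = L/(kA) = 0.00715/(12.2·2.55) = 2.298×10^-4 K/W
  R_conv,out = 1/(hA) = 1/(19.3·2.55) = 0.02032 K/W
ΣR = 8.537×10^-6 + 0.5086 + 2.144×10^-6 + 2.298×10^-4 + 0.02032 = 0.5292 K/W
Q = ΔT/ΣR = (440 K − 294.2 K)/0.5292 = 275.5 W
From the inner boundary to the mineral wool/copper interface, ΣR_partial = 0.5086 K/W.
T_interface = T_in − Q·ΣR_partial = 440 K − (275.5)(0.5086) = 299.9 K

T = 299.9 K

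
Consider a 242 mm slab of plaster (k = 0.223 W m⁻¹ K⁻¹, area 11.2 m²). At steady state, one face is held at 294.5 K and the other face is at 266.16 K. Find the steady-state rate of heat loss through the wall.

Q = kA·ΔT/L = 0.223 × 11.2 × |294.5 K − 266.16 K| / 0.242 = 292 W

Q = 292 W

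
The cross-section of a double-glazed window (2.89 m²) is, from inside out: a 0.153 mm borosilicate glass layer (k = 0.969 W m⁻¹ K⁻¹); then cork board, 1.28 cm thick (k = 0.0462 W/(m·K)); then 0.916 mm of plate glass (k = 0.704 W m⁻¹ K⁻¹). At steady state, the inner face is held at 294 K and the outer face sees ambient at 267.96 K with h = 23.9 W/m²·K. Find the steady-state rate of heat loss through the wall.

Treat each layer as a resistance in series:
  R_borosilicate glass = L/(kA) = 1.53×10^-4/(0.969·2.89) = 5.463×10^-5 K/W
  R_cork board = L/(kA) = 0.0128/(0.0462·2.89) = 0.09587 K/W
  R_plate glass = L/(kA) = 9.16×10^-4/(0.704·2.89) = 4.502×10^-4 K/W
  R_conv,out = 1/(hA) = 1/(23.9·2.89) = 0.01448 K/W
ΣR = 5.463×10^-5 + 0.09587 + 4.502×10^-4 + 0.01448 = 0.1109 K/W
Q = ΔT/ΣR = (294 K − 267.96 K)/0.1109 = 235 W

Q = 235 W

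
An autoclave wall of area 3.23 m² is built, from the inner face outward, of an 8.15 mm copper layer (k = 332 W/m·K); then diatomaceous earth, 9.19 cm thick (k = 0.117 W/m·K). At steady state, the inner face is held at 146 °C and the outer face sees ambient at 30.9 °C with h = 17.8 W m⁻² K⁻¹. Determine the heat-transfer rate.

Resistance network (inner→outer):
  R_copper = L/(kA) = 0.00815/(332·3.23) = 7.600×10^-6 K/W
  R_diatomaceous earth = L/(kA) = 0.0919/(0.117·3.23) = 0.2432 K/W
  R_conv,out = 1/(hA) = 1/(17.8·3.23) = 0.01739 K/W
ΣR = 7.600×10^-6 + 0.2432 + 0.01739 = 0.2606 K/W
Q = ΔT/ΣR = (146 °C − 30.9 °C)/0.2606 = 442 W

Q = 442 W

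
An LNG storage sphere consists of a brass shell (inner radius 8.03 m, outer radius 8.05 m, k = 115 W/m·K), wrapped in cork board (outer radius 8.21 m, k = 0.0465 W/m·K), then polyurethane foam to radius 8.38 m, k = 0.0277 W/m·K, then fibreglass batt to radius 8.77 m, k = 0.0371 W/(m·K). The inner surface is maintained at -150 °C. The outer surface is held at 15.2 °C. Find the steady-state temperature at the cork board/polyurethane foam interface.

T = -120 °C

Treat each layer as a resistance in series:
  R_brass = (1/8.03 − 1/8.05)/(4πk) = 3.094×10^-4/(4π·115) = 2.141×10^-7 K/W
  R_cork board = (1/8.05 − 1/8.21)/(4πk) = 0.002421/(4π·0.0465) = 0.004143 K/W
  R_polyurethane foam = (1/8.21 − 1/8.38)/(4πk) = 0.002471/(4π·0.0277) = 0.007099 K/W
  R_fibreglass batt = (1/8.38 − 1/8.77)/(4πk) = 0.005307/(4π·0.0371) = 0.01138 K/W
ΣR = 2.141×10^-7 + 0.004143 + 0.007099 + 0.01138 = 0.02262 K/W
Q = ΔT/ΣR = (-150 °C − 15.2 °C)/0.02262 = -7303 W
From the inner boundary to the cork board/polyurethane foam interface, ΣR_partial = 0.004143 K/W.
T_interface = T_in − Q·ΣR_partial = -150 °C − (-7303)(0.004143) = -120 °C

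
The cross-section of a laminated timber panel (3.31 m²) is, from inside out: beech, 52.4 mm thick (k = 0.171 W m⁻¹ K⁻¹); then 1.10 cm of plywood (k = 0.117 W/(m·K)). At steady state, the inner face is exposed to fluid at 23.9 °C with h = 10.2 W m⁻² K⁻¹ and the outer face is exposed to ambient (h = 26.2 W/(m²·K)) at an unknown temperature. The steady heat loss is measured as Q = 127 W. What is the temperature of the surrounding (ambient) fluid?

Sum the resistances:
  R_conv,in = 1/(hA) = 1/(10.2·3.31) = 0.02962 K/W
  R_beech = L/(kA) = 0.0524/(0.171·3.31) = 0.09258 K/W
  R_plywood = L/(kA) = 0.0110/(0.117·3.31) = 0.02840 K/W
  R_conv,out = 1/(hA) = 1/(26.2·3.31) = 0.01153 K/W
ΣR = 0.1621 K/W
ΔT = Q·ΣR = 127 × 0.1621 = 20.59 K
Heat flows outward, so T_out = T_in − ΔT = 23.9 − 20.59 = 3.31 °C

T_out = 3.31 °C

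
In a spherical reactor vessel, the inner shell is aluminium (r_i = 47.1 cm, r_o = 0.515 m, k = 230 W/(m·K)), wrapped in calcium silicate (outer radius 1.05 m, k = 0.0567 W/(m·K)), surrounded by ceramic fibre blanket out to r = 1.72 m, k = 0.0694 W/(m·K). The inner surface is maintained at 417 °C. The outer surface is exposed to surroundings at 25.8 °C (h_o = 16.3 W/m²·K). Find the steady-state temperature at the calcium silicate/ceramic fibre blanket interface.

T = 118 °C

Series thermal resistances, inner to outer:
  R_aluminium = (1/0.471 − 1/0.515)/(4πk) = 0.1814/(4π·230) = 6.276×10^-5 K/W
  R_calcium silicate = (1/0.515 − 1/1.05)/(4πk) = 0.9894/(4π·0.0567) = 1.389 K/W
  R_ceramic fibre blanket = (1/1.05 − 1/1.72)/(4πk) = 0.3710/(4π·0.0694) = 0.4254 K/W
  R_conv,out = 1/(4πr²h) = 1/(4π·1.72²·16.3) = 0.001650 K/W
ΣR = 6.276×10^-5 + 1.389 + 0.4254 + 0.001650 = 1.816 K/W
Q = ΔT/ΣR = (417 °C − 25.8 °C)/1.816 = 215.4 W
From the inner boundary to the calcium silicate/ceramic fibre blanket interface, ΣR_partial = 1.389 K/W.
T_interface = T_in − Q·ΣR_partial = 417 °C − (215.4)(1.389) = 118 °C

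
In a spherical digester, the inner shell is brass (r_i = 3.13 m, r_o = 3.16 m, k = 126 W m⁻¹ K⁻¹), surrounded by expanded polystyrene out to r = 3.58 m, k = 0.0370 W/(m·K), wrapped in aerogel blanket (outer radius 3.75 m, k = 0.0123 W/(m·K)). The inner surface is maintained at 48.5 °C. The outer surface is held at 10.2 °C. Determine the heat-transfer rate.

Resistance network (inner→outer):
  R_brass = (1/3.13 − 1/3.16)/(4πk) = 0.003033/(4π·126) = 1.916×10^-6 K/W
  R_expanded polystyrene = (1/3.16 − 1/3.58)/(4πk) = 0.03713/(4π·0.0370) = 0.07985 K/W
  R_aerogel blanket = (1/3.58 − 1/3.75)/(4πk) = 0.01266/(4π·0.0123) = 0.08193 K/W
ΣR = 1.916×10^-6 + 0.07985 + 0.08193 = 0.1618 K/W
Q = ΔT/ΣR = (48.5 °C − 10.2 °C)/0.1618 = 237 W

Q = 237 W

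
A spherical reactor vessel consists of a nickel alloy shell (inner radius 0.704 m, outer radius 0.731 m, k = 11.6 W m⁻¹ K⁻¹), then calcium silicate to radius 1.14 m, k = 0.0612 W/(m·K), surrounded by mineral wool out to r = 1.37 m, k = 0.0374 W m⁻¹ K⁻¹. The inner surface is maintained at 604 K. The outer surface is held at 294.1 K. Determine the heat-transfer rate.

Q = 326 W

Resistance network (inner→outer):
  R_nickel alloy = (1/0.704 − 1/0.731)/(4πk) = 0.05247/(4π·11.6) = 3.599×10^-4 K/W
  R_calcium silicate = (1/0.731 − 1/1.14)/(4πk) = 0.4908/(4π·0.0612) = 0.6382 K/W
  R_mineral wool = (1/1.14 − 1/1.37)/(4πk) = 0.1473/(4π·0.0374) = 0.3133 K/W
ΣR = 3.599×10^-4 + 0.6382 + 0.3133 = 0.9519 K/W
Q = ΔT/ΣR = (604 K − 294.1 K)/0.9519 = 326 W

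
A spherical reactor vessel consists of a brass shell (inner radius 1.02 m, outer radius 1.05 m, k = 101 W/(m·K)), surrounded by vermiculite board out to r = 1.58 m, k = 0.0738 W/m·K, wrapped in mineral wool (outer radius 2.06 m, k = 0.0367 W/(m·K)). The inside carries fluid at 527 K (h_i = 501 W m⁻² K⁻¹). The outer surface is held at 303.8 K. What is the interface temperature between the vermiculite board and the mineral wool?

Series thermal resistances, inner to outer:
  R_conv,in = 1/(4πr²h) = 1/(4π·1.02²·501) = 1.527×10^-4 K/W
  R_brass = (1/1.02 − 1/1.05)/(4πk) = 0.02801/(4π·101) = 2.207×10^-5 K/W
  R_vermiculite board = (1/1.05 − 1/1.58)/(4πk) = 0.3195/(4π·0.0738) = 0.3445 K/W
  R_mineral wool = (1/1.58 − 1/2.06)/(4πk) = 0.1475/(4π·0.0367) = 0.3198 K/W
ΣR = 1.527×10^-4 + 2.207×10^-5 + 0.3445 + 0.3198 = 0.6645 K/W
Q = ΔT/ΣR = (527 K − 303.8 K)/0.6645 = 335.9 W
From the inner boundary to the vermiculite board/mineral wool interface, ΣR_partial = 0.3447 K/W.
T_interface = T_in − Q·ΣR_partial = 527 K − (335.9)(0.3447) = 411 K

T = 411 K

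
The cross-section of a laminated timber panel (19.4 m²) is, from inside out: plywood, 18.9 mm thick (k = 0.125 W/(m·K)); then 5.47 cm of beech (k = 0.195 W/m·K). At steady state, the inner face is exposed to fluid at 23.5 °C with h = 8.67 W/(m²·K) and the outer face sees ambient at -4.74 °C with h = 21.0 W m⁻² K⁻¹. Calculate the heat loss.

Treat each layer as a resistance in series:
  R_conv,in = 1/(hA) = 1/(8.67·19.4) = 0.005945 K/W
  R_plywood = L/(kA) = 0.0189/(0.125·19.4) = 0.007794 K/W
  R_beech = L/(kA) = 0.0547/(0.195·19.4) = 0.01446 K/W
  R_conv,out = 1/(hA) = 1/(21.0·19.4) = 0.002455 K/W
ΣR = 0.005945 + 0.007794 + 0.01446 + 0.002455 = 0.03065 K/W
Q = ΔT/ΣR = (23.5 °C − -4.74 °C)/0.03065 = 921 W

Q = 921 W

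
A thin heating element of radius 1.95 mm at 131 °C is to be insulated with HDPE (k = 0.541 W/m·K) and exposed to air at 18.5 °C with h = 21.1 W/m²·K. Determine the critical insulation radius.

r_cr = 2.56 cm

For a cylinder, r_cr = k_ins/h = 0.541/21.1 = 0.0256 m = 2.56 cm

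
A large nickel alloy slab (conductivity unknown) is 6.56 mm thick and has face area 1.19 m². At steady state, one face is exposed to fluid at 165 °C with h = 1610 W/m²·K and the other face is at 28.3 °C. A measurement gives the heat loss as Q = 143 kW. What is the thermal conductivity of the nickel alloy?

k = 12.7 W/m·K

ΣR = ΔT/Q = |165 − 28.3|/1.43×10^5 = 9.559×10^-4 K/W
Known resistances:
  R_conv,in = 1/(hA) = 1/(1610·1.19) = 5.219×10^-4 K/W
R_nickel alloy = ΣR − ΣR_known = 9.559×10^-4 − 5.219×10^-4 = 4.340×10^-4 K/W
L/(kA) = 4.340×10^-4 ⇒ k = 0.00656/(4.340×10^-4·1.19) = 12.7 W/m·K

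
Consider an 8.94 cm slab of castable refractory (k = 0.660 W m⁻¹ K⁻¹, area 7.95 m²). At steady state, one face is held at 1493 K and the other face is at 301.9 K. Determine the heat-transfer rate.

Q = kA·ΔT/L = 0.660 × 7.95 × |1493 K − 301.9 K| / 0.0894 = 69900 W

Q = 69.9 kW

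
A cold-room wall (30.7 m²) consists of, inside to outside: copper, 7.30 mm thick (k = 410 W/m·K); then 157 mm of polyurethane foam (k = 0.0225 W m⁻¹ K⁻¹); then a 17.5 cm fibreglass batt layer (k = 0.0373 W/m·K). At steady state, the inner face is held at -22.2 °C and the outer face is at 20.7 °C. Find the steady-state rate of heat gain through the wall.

Q = 113 W

Series thermal resistances, inner to outer:
  R_copper = L/(kA) = 0.00730/(410·30.7) = 5.800×10^-7 K/W
  R_polyurethane foam = L/(kA) = 0.157/(0.0225·30.7) = 0.2273 K/W
  R_fibreglass batt = L/(kA) = 0.175/(0.0373·30.7) = 0.1528 K/W
ΣR = 5.800×10^-7 + 0.2273 + 0.1528 = 0.3801 K/W
Q = ΔT/ΣR = (-22.2 °C − 20.7 °C)/0.3801 = -113 W
(Negative Q ⇒ heat flows inward; heat gain = 113 W.)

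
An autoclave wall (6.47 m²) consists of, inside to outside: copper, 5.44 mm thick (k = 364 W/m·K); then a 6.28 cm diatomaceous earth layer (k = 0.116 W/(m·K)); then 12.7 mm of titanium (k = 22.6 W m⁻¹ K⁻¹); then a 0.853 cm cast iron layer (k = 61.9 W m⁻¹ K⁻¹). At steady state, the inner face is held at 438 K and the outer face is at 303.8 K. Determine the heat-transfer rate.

Treat each layer as a resistance in series:
  R_copper = L/(kA) = 0.00544/(364·6.47) = 2.310×10^-6 K/W
  R_diatomaceous earth = L/(kA) = 0.0628/(0.116·6.47) = 0.08368 K/W
  R_titanium = L/(kA) = 0.0127/(22.6·6.47) = 8.685×10^-5 K/W
  R_cast iron = L/(kA) = 0.00853/(61.9·6.47) = 2.130×10^-5 K/W
ΣR = 2.310×10^-6 + 0.08368 + 8.685×10^-5 + 2.130×10^-5 = 0.08379 K/W
Q = ΔT/ΣR = (438 K − 303.8 K)/0.08379 = 1600 W

Q = 1600 W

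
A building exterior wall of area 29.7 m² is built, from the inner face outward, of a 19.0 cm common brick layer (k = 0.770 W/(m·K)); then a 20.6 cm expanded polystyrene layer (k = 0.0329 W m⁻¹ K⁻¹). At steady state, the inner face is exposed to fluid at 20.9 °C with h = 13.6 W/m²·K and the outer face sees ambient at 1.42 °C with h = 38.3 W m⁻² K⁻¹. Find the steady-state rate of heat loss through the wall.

Treat each layer as a resistance in series:
  R_conv,in = 1/(hA) = 1/(13.6·29.7) = 0.002476 K/W
  R_common brick = L/(kA) = 0.190/(0.770·29.7) = 0.008308 K/W
  R_expanded polystyrene = L/(kA) = 0.206/(0.0329·29.7) = 0.2108 K/W
  R_conv,out = 1/(hA) = 1/(38.3·29.7) = 8.791×10^-4 K/W
ΣR = 0.002476 + 0.008308 + 0.2108 + 8.791×10^-4 = 0.2225 K/W
Q = ΔT/ΣR = (20.9 °C − 1.42 °C)/0.2225 = 87.6 W

Q = 87.6 W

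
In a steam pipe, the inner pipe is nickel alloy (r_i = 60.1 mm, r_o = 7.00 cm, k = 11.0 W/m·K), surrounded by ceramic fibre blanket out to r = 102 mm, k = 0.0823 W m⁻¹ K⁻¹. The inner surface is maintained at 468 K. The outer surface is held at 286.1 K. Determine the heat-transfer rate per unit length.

Q' = 249 W/m

Series thermal resistances, inner to outer:
  R'_nickel alloy = ln(0.0700/0.0601)/(2πk) = 0.1525/(2π·11.0) = 0.002206 m·K/W
  R'_ceramic fibre blanket = ln(0.102/0.0700)/(2πk) = 0.3765/(2π·0.0823) = 0.7280 m·K/W
ΣR = 0.002206 + 0.7280 = 0.7302 m·K/W
Q' = ΔT/ΣR = (468 K − 286.1 K)/0.7302 = 249 W/m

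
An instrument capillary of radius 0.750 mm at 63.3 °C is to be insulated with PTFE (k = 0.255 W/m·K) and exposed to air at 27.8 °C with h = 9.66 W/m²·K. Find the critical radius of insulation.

r_cr = 2.64 cm

For a cylinder, r_cr = k_ins/h = 0.255/9.66 = 0.0264 m = 2.64 cm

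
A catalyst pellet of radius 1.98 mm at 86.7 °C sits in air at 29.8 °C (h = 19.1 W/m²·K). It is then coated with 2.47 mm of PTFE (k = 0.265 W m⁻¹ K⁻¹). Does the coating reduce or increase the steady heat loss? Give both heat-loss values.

increases: 0.0535 → 0.193 W

Critical radius for a sphere: r_cr = 2k/h = 0.0277 m = 2.77 cm.
Outer radius after coating: r₂ = 0.00198 + 0.00247 = 0.00445 m.
Since r₁ < r_cr and r₂ ≤ r_cr, the coating moves toward the maximum at r_cr — heat loss rises.
Bare: R = 1/(4πr₁²h) = 1063 K/W; Q = 56.9/1063 = 0.0535 W.
Coated: R = R_cond + R_conv = 294.6 K/W; Q = 56.9/294.6 = 0.193 W.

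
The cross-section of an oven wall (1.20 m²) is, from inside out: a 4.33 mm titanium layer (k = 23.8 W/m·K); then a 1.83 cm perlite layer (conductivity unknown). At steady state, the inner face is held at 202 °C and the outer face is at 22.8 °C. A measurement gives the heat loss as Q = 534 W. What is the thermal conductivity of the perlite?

ΣR = ΔT/Q = |202 − 22.8|/534 = 0.3356 K/W
Known resistances:
  R_titanium = L/(kA) = 0.00433/(23.8·1.20) = 1.516×10^-4 K/W
R_perlite = ΣR − ΣR_known = 0.3356 − 1.516×10^-4 = 0.3354 K/W
L/(kA) = 0.3354 ⇒ k = 0.0183/(0.3354·1.20) = 0.0455 W/m·K

k = 0.0455 W/m·K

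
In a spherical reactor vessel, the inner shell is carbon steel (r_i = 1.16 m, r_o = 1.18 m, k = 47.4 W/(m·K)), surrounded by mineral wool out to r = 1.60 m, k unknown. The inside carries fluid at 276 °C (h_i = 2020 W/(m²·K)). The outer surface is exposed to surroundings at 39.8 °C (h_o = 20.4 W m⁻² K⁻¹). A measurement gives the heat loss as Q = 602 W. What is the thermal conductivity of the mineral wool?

k = 0.0453 W/m·K

ΣR = ΔT/Q = |276 − 39.8|/602 = 0.3924 K/W
Known resistances:
  R_conv,in = 1/(4πr²h) = 1/(4π·1.16²·2020) = 2.928×10^-5 K/W
  R_carbon steel = (1/1.16 − 1/1.18)/(4πk) = 0.01461/(4π·47.4) = 2.453×10^-5 K/W
  R_conv,out = 1/(4πr²h) = 1/(4π·1.60²·20.4) = 0.001524 K/W
R_mineral wool = ΣR − ΣR_known = 0.3924 − 0.001578 = 0.3908 K/W
(1/r₁−1/r₂)/(4πk) = 0.3908 ⇒ k = 0.2225/(4π·0.3908) = 0.0453 W/m·K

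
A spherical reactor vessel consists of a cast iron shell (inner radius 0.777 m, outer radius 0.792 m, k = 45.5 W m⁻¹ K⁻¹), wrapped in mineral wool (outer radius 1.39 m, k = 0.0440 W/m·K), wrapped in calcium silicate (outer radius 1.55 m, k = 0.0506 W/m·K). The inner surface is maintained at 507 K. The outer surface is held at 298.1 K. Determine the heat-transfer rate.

Q = 190 W

Resistance network (inner→outer):
  R_cast iron = (1/0.777 − 1/0.792)/(4πk) = 0.02438/(4π·45.5) = 4.263×10^-5 K/W
  R_mineral wool = (1/0.792 − 1/1.39)/(4πk) = 0.5432/(4π·0.0440) = 0.9824 K/W
  R_calcium silicate = (1/1.39 − 1/1.55)/(4πk) = 0.07426/(4π·0.0506) = 0.1168 K/W
ΣR = 4.263×10^-5 + 0.9824 + 0.1168 = 1.099 K/W
Q = ΔT/ΣR = (507 K − 298.1 K)/1.099 = 190 W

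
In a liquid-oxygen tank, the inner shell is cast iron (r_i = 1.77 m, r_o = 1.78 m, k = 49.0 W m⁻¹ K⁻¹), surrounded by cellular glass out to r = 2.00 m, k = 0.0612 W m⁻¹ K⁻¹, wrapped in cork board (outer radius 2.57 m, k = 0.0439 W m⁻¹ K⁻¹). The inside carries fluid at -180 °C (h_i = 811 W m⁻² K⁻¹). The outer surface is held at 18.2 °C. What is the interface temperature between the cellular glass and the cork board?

Resistance network (inner→outer):
  R_conv,in = 1/(4πr²h) = 1/(4π·1.77²·811) = 3.132×10^-5 K/W
  R_cast iron = (1/1.77 − 1/1.78)/(4πk) = 0.003174/(4π·49.0) = 5.155×10^-6 K/W
  R_cellular glass = (1/1.78 − 1/2.00)/(4πk) = 0.06180/(4π·0.0612) = 0.08035 K/W
  R_cork board = (1/2.00 − 1/2.57)/(4πk) = 0.1109/(4π·0.0439) = 0.2010 K/W
ΣR = 3.132×10^-5 + 5.155×10^-6 + 0.08035 + 0.2010 = 0.2814 K/W
Q = ΔT/ΣR = (-180 °C − 18.2 °C)/0.2814 = -704.3 W
From the inner boundary to the cellular glass/cork board interface, ΣR_partial = 0.08039 K/W.
T_interface = T_in − Q·ΣR_partial = -180 °C − (-704.3)(0.08039) = -123 °C

T = -123 °C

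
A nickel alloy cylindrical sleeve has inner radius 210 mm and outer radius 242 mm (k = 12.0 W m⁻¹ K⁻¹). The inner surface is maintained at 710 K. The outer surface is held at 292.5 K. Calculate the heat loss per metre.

Q' = 222 kW/m

Q' = 2πk·ΔT/ln(r₂/r₁) = 2π × 12.0 × 417.5 / ln(0.242/0.210) = 2.22×10^5 W/m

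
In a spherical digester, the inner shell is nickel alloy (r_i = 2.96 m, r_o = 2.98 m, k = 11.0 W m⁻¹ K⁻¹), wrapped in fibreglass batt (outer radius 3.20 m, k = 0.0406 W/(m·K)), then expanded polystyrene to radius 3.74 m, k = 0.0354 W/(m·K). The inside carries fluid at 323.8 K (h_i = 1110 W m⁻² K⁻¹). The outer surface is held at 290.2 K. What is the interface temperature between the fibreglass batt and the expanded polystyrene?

Resistance network (inner→outer):
  R_conv,in = 1/(4πr²h) = 1/(4π·2.96²·1110) = 8.182×10^-6 K/W
  R_nickel alloy = (1/2.96 − 1/2.98)/(4πk) = 0.002267/(4π·11.0) = 1.640×10^-5 K/W
  R_fibreglass batt = (1/2.98 − 1/3.20)/(4πk) = 0.02307/(4π·0.0406) = 0.04522 K/W
  R_expanded polystyrene = (1/3.20 − 1/3.74)/(4πk) = 0.04512/(4π·0.0354) = 0.1014 K/W
ΣR = 8.182×10^-6 + 1.640×10^-5 + 0.04522 + 0.1014 = 0.1466 K/W
Q = ΔT/ΣR = (323.8 K − 290.2 K)/0.1466 = 229.2 W
From the inner boundary to the fibreglass batt/expanded polystyrene interface, ΣR_partial = 0.04524 K/W.
T_interface = T_in − Q·ΣR_partial = 323.8 K − (229.2)(0.04524) = 313.4 K

T = 313.4 K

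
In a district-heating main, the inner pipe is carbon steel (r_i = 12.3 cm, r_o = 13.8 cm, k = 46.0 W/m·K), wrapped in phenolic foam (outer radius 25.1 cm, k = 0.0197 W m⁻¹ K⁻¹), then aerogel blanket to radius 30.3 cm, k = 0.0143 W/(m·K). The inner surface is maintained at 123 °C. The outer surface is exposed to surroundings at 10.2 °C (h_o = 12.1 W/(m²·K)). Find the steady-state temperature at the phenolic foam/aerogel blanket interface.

Series thermal resistances, inner to outer:
  R'_carbon steel = ln(0.138/0.123)/(2πk) = 0.1151/(2π·46.0) = 3.981×10^-4 m·K/W
  R'_phenolic foam = ln(0.251/0.138)/(2πk) = 0.5982/(2π·0.0197) = 4.833 m·K/W
  R'_aerogel blanket = ln(0.303/0.251)/(2πk) = 0.1883/(2π·0.0143) = 2.096 m·K/W
  R'_conv,out = 1/(2πr h) = 1/(2π·0.303·12.1) = 0.04341 m·K/W
ΣR = 3.981×10^-4 + 4.833 + 2.096 + 0.04341 = 6.973 m·K/W
Q' = ΔT/ΣR = (123 °C − 10.2 °C)/6.973 = 16.18 W/m
From the inner boundary to the phenolic foam/aerogel blanket interface, ΣR_partial = 4.833 m·K/W.
T_interface = T_in − Q'·ΣR_partial = 123 °C − (16.18)(4.833) = 44.8 °C

T = 44.8 °C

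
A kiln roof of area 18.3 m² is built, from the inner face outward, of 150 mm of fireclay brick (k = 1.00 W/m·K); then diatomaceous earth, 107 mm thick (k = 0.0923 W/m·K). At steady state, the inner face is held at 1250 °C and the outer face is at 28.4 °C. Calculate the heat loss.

Resistance network (inner→outer):
  R_fireclay brick = L/(kA) = 0.150/(1.00·18.3) = 0.008197 K/W
  R_diatomaceous earth = L/(kA) = 0.107/(0.0923·18.3) = 0.06335 K/W
ΣR = 0.008197 + 0.06335 = 0.07155 K/W
Q = ΔT/ΣR = (1250 °C − 28.4 °C)/0.07155 = 17100 W

Q = 17.1 kW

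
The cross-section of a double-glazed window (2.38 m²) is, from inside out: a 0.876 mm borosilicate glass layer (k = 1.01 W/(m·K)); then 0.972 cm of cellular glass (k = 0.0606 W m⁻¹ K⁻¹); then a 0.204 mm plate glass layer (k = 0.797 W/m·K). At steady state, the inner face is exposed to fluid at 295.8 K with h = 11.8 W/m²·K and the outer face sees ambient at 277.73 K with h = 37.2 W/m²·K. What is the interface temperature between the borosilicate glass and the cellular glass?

T = 290.1 K

Treat each layer as a resistance in series:
  R_conv,in = 1/(hA) = 1/(11.8·2.38) = 0.03561 K/W
  R_borosilicate glass = L/(kA) = 8.76×10^-4/(1.01·2.38) = 3.644×10^-4 K/W
  R_cellular glass = L/(kA) = 0.00972/(0.0606·2.38) = 0.06739 K/W
  R_plate glass = L/(kA) = 2.04×10^-4/(0.797·2.38) = 1.075×10^-4 K/W
  R_conv,out = 1/(hA) = 1/(37.2·2.38) = 0.01129 K/W
ΣR = 0.03561 + 3.644×10^-4 + 0.06739 + 1.075×10^-4 + 0.01129 = 0.1148 K/W
Q = ΔT/ΣR = (295.8 K − 277.73 K)/0.1148 = 157.4 W
From the inner boundary to the borosilicate glass/cellular glass interface, ΣR_partial = 0.03597 K/W.
T_interface = T_in − Q·ΣR_partial = 295.8 K − (157.4)(0.03597) = 290.1 K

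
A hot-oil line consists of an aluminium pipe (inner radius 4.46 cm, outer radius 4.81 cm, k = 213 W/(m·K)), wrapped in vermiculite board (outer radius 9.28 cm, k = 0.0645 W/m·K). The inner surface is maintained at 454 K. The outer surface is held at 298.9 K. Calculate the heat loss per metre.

Series thermal resistances, inner to outer:
  R'_aluminium = ln(0.0481/0.0446)/(2πk) = 0.07555/(2π·213) = 5.645×10^-5 m·K/W
  R'_vermiculite board = ln(0.0928/0.0481)/(2πk) = 0.6572/(2π·0.0645) = 1.622 m·K/W
ΣR = 5.645×10^-5 + 1.622 = 1.622 m·K/W
Q' = ΔT/ΣR = (454 K − 298.9 K)/1.622 = 95.6 W/m

Q' = 95.6 W/m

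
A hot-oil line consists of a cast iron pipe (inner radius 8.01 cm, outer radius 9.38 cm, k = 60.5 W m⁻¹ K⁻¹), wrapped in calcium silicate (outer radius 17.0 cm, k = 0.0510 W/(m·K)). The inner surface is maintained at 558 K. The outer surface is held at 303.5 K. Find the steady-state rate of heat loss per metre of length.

Q' = 137 W/m

Treat each layer as a resistance in series:
  R'_cast iron = ln(0.0938/0.0801)/(2πk) = 0.1579/(2π·60.5) = 4.154×10^-4 m·K/W
  R'_calcium silicate = ln(0.170/0.0938)/(2πk) = 0.5946/(2π·0.0510) = 1.856 m·K/W
ΣR = 4.154×10^-4 + 1.856 = 1.856 m·K/W
Q' = ΔT/ΣR = (558 K − 303.5 K)/1.856 = 137 W/m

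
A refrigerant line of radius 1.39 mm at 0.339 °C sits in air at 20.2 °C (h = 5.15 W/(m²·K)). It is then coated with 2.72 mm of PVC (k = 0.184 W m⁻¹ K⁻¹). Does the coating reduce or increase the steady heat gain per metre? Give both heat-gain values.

Critical radius for a cylinder: r_cr = k/h = 0.0357 m = 3.57 cm.
Outer radius after coating: r₂ = 0.00139 + 0.00272 = 0.00411 m.
Since r₁ < r_cr and r₂ ≤ r_cr, the coating moves toward the maximum at r_cr — heat gain rises.
Bare: R = 1/(2πr₁h) = 22.23 m·K/W; Q = 19.861/22.23 = 0.893 W/m.
Coated: R = R_cond + R_conv = 8.457 m·K/W; Q = 19.861/8.457 = 2.35 W/m.

increases: 0.893 → 2.35 W/m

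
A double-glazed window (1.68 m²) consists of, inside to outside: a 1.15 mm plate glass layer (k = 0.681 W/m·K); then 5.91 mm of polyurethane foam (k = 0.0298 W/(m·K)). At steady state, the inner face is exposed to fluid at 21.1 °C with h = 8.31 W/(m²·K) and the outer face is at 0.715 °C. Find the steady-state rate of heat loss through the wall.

Q = 107 W

Series thermal resistances, inner to outer:
  R_conv,in = 1/(hA) = 1/(8.31·1.68) = 0.07163 K/W
  R_plate glass = L/(kA) = 0.00115/(0.681·1.68) = 0.001005 K/W
  R_polyurethane foam = L/(kA) = 0.00591/(0.0298·1.68) = 0.1180 K/W
ΣR = 0.07163 + 0.001005 + 0.1180 = 0.1906 K/W
Q = ΔT/ΣR = (21.1 °C − 0.715 °C)/0.1906 = 107 W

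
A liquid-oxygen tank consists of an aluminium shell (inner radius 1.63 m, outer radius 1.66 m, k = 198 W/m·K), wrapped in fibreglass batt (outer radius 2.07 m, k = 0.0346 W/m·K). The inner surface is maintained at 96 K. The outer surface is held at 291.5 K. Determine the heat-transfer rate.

Series thermal resistances, inner to outer:
  R_aluminium = (1/1.63 − 1/1.66)/(4πk) = 0.01109/(4π·198) = 4.456×10^-6 K/W
  R_fibreglass batt = (1/1.66 − 1/2.07)/(4πk) = 0.1193/(4π·0.0346) = 0.2744 K/W
ΣR = 4.456×10^-6 + 0.2744 = 0.2744 K/W
Q = ΔT/ΣR = (96 K − 291.5 K)/0.2744 = -712 W
(Negative Q ⇒ heat flows inward; heat gain = 712 W.)

Q = 712 W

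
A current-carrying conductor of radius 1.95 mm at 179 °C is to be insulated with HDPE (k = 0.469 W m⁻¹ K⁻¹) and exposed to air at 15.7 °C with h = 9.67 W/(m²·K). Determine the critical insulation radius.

For a cylinder, r_cr = k_ins/h = 0.469/9.67 = 0.0485 m = 4.85 cm

r_cr = 4.85 cm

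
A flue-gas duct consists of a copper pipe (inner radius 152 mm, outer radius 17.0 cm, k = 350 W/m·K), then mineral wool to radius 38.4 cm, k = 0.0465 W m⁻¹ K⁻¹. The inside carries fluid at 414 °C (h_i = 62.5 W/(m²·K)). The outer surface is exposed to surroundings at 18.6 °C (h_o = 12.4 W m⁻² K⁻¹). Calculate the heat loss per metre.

Series thermal resistances, inner to outer:
  R'_conv,in = 1/(2πr h) = 1/(2π·0.152·62.5) = 0.01675 m·K/W
  R'_copper = ln(0.170/0.152)/(2πk) = 0.1119/(2π·350) = 5.089×10^-5 m·K/W
  R'_mineral wool = ln(0.384/0.170)/(2πk) = 0.8148/(2π·0.0465) = 2.789 m·K/W
  R'_conv,out = 1/(2πr h) = 1/(2π·0.384·12.4) = 0.03342 m·K/W
ΣR = 0.01675 + 5.089×10^-5 + 2.789 + 0.03342 = 2.839 m·K/W
Q' = ΔT/ΣR = (414 °C − 18.6 °C)/2.839 = 139 W/m

Q' = 139 W/m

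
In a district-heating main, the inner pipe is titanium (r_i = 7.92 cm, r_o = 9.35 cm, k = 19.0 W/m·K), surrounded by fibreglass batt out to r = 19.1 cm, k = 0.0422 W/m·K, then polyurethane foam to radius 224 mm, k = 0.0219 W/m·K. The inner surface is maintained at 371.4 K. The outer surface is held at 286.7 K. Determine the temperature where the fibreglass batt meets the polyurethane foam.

Resistance network (inner→outer):
  R'_titanium = ln(0.0935/0.0792)/(2πk) = 0.1660/(2π·19.0) = 0.001390 m·K/W
  R'_fibreglass batt = ln(0.191/0.0935)/(2πk) = 0.7143/(2π·0.0422) = 2.694 m·K/W
  R'_polyurethane foam = ln(0.224/0.191)/(2πk) = 0.1594/(2π·0.0219) = 1.158 m·K/W
ΣR = 0.001390 + 2.694 + 1.158 = 3.853 m·K/W
Q' = ΔT/ΣR = (371.4 K − 286.7 K)/3.853 = 21.98 W/m
From the inner boundary to the fibreglass batt/polyurethane foam interface, ΣR_partial = 2.695 m·K/W.
T_interface = T_in − Q'·ΣR_partial = 371.4 K − (21.98)(2.695) = 312.2 K

T = 312.2 K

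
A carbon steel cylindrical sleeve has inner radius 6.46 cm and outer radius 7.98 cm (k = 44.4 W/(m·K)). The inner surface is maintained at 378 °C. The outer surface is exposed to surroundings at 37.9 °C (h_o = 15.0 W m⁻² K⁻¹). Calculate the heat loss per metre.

Q' = 2.54 kW/m

Series thermal resistances, inner to outer:
  R'_carbon steel = ln(0.0798/0.0646)/(2πk) = 0.2113/(2π·44.4) = 7.575×10^-4 m·K/W
  R'_conv,out = 1/(2πr h) = 1/(2π·0.0798·15.0) = 0.1330 m·K/W
ΣR = 7.575×10^-4 + 0.1330 = 0.1338 m·K/W
Q' = ΔT/ΣR = (378 °C − 37.9 °C)/0.1338 = 2540 W/m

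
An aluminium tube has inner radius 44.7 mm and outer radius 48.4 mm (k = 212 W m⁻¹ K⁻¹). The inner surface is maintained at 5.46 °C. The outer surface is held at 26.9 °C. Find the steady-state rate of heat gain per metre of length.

Q' = 359 kW/m

Q' = 2πk·ΔT/ln(r₂/r₁) = 2π × 212 × 21.44 / ln(0.0484/0.0447) = 3.59×10^5 W/m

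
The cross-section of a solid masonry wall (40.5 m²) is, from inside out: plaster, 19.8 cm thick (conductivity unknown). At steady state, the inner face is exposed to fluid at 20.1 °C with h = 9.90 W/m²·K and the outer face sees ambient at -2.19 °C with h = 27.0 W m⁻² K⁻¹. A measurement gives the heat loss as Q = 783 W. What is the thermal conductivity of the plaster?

k = 0.195 W/m·K

ΣR = ΔT/Q = |20.1 − -2.19|/783 = 0.02847 K/W
Known resistances:
  R_conv,in = 1/(hA) = 1/(9.90·40.5) = 0.002494 K/W
  R_conv,out = 1/(hA) = 1/(27.0·40.5) = 9.145×10^-4 K/W
R_plaster = ΣR − ΣR_known = 0.02847 − 0.003409 = 0.02506 K/W
L/(kA) = 0.02506 ⇒ k = 0.198/(0.02506·40.5) = 0.195 W/m·K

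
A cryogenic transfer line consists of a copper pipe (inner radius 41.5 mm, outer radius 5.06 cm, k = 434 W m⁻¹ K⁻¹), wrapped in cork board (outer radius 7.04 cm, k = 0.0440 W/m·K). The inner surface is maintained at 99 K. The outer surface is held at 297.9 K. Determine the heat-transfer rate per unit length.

Q' = 166 W/m

Series thermal resistances, inner to outer:
  R'_copper = ln(0.0506/0.0415)/(2πk) = 0.1983/(2π·434) = 7.270×10^-5 m·K/W
  R'_cork board = ln(0.0704/0.0506)/(2πk) = 0.3302/(2π·0.0440) = 1.195 m·K/W
ΣR = 7.270×10^-5 + 1.195 = 1.195 m·K/W
Q' = ΔT/ΣR = (99 K − 297.9 K)/1.195 = -166 W/m
(Negative Q' ⇒ heat flows inward; heat gain = 166 W/m.)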